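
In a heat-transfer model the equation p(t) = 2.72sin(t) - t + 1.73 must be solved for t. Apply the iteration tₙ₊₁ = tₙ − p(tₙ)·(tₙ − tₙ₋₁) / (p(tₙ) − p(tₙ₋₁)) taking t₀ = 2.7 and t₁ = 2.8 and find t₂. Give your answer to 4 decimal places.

p(2.7) = 0.192473, p(2.8) = -0.158832
t₂ = 2.800000 − (-0.158832)·(2.800000 − 2.700000) / (-0.158832 − 0.192473) = 2.800000 − (-0.015883)/(-0.351306) = 2.754788

2.7548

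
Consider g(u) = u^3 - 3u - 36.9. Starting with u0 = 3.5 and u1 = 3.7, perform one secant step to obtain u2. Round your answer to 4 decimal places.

g(3.5) = -4.525000, g(3.7) = 2.653000
u2 = 3.700000 − 2.653000·(3.700000 − 3.500000) / (2.653000 − (-4.525000)) = 3.700000 − (0.530600)/(7.178000) = 3.626080

3.6261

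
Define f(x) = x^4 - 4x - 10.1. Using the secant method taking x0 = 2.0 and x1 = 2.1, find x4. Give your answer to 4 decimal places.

2.0706

f(2.0) = -2.100000, f(2.1) = 0.948100
x2 = 2.100000 − 0.948100·(2.100000 − 2.000000) / (0.948100 − (-2.100000)) = 2.100000 − (0.094810)/(3.048100) = 2.068895
f(2.068895) = -0.054373
x3 = 2.068895 − (-0.054373)·(2.068895 − 2.100000) / (-0.054373 − 0.948100) = 2.068895 − (0.001691)/(-1.002473) = 2.070582
f(2.070582) = -0.001288
x4 = 2.070582 − (-0.001288)·(2.070582 − 2.068895) / (-0.001288 − (-0.054373)) = 2.070582 − (-0.000002)/(0.053085) = 2.070623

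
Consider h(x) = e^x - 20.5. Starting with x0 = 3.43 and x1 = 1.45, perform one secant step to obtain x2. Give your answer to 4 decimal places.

2.6580

h(3.43) = 10.376643, h(1.45) = -16.236885
x2 = 1.450000 − (-16.236885)·(1.450000 − 3.430000) / (-16.236885 − 10.376643) = 1.450000 − (32.149033)/(-26.613528) = 2.657996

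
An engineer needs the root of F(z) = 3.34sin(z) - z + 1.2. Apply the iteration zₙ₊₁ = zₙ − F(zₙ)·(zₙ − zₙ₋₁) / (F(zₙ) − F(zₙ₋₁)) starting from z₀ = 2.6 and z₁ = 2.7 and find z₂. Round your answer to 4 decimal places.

F(2.6) = 0.321775, F(2.7) = -0.072551
z₂ = 2.700000 − (-0.072551)·(2.700000 − 2.600000) / (-0.072551 − 0.321775) = 2.700000 − (-0.007255)/(-0.394326) = 2.681601

2.6816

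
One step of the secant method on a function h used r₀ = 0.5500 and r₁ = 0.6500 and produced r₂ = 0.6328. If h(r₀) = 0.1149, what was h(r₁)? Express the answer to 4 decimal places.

The secant line through (0.5500, 0.1149) and (0.6500, h(r₁)) crosses zero at r₂ = 0.6328.
So (0.5500, 0.1149), (0.6500, h(r₁)), (0.6328, 0) are collinear:
h(r₁) = 0.1149 · (0.6500 − 0.6328) / (0.5500 − 0.6328) = 0.1149 · (0.017200)/(-0.082800) = -0.023868

-0.0239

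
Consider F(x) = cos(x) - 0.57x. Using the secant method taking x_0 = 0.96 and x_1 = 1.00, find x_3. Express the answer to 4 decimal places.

0.9789

F(0.96) = 0.026320, F(1.00) = -0.029698
x_2 = 1.000000 − (-0.029698)·(1.000000 − 0.960000) / (-0.029698 − 0.026320) = 1.000000 − (-0.001188)/(-0.056018) = 0.978794
F(0.978794) = 0.000111
x_3 = 0.978794 − 0.000111·(0.978794 − 1.000000) / (0.000111 − (-0.029698)) = 0.978794 − (-0.000002)/(0.029809) = 0.978873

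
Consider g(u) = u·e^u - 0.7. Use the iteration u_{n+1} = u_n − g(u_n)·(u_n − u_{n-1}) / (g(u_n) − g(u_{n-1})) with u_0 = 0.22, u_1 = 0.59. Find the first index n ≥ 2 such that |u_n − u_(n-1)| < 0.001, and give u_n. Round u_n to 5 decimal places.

g(0.22) = -0.4258631, g(0.59) = 0.3643532
u_2 = 0.5900000 − 0.3643532·(0.3700000)/(0.7902163) = 0.4194003;  |Δ| = 0.1705997
g(0.4194003) = -0.0620716
u_3 = 0.4194003 − (-0.0620716)·(-0.1705997)/(-0.4264247) = 0.4442333;  |Δ| = 0.0248330
g(0.4442333) = -0.0073097
u_4 = 0.4442333 − (-0.0073097)·(0.0248330)/(0.0547619) = 0.4475480;  |Δ| = 0.0033147
g(0.4475480) = 0.0001760
u_5 = 0.4475480 − 0.0001760·(0.0033147)/(0.0074857) = 0.4474700;  |Δ| = 0.0000779
|u_5 − u_4| = 0.0000779 < 0.001

n = 5, u_n = 0.44747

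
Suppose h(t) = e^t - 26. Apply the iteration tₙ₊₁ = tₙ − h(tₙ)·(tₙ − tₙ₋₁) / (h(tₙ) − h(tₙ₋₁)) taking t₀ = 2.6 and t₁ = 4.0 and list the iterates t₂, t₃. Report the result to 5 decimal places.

h(2.6) = -12.5362620, h(4.0) = 28.5981500
t₂ = 4.0000000 − 28.5981500·(4.0000000 − 2.6000000) / (28.5981500 − (-12.5362620)) = 4.0000000 − (40.0374100)/(41.1344120) = 3.0266687
h(3.0266687) = -5.3716011
t₃ = 3.0266687 − (-5.3716011)·(3.0266687 − 4.0000000) / (-5.3716011 − 28.5981500) = 3.0266687 − (5.2283474)/(-33.9697511) = 3.1805806

3.02667, 3.18058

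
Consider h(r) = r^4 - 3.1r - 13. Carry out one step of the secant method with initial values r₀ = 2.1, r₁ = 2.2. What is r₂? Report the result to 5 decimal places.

h(2.1) = -0.0619000, h(2.2) = 3.6056000
r₂ = 2.2000000 − 3.6056000·(2.2000000 − 2.1000000) / (3.6056000 − (-0.0619000)) = 2.2000000 − (0.3605600)/(3.6675000) = 2.1016878

2.10169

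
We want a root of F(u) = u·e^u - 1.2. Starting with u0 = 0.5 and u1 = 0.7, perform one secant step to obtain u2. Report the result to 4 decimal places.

0.6284

F(0.5) = -0.375639, F(0.7) = 0.209627
u2 = 0.700000 − 0.209627·(0.700000 − 0.500000) / (0.209627 − (-0.375639)) = 0.700000 − (0.041925)/(0.585266) = 0.628365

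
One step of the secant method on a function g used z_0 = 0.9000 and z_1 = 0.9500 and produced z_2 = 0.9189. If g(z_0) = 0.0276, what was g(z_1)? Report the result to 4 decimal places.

-0.0454

The secant line through (0.9000, 0.0276) and (0.9500, g(z_1)) crosses zero at z_2 = 0.9189.
So (0.9000, 0.0276), (0.9500, g(z_1)), (0.9189, 0) are collinear:
g(z_1) = 0.0276 · (0.9500 − 0.9189) / (0.9000 − 0.9189) = 0.0276 · (0.031100)/(-0.018900) = -0.045416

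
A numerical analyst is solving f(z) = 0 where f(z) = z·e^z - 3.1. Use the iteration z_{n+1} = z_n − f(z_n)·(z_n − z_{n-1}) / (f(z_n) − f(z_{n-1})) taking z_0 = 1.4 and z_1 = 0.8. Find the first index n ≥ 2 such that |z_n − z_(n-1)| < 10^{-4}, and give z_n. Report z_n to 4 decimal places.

f(1.4) = 2.577280, f(0.8) = -1.319567
z_2 = 0.800000 − (-1.319567)·(-0.600000)/(-3.896847) = 1.003175;  |Δ| = 0.203175
f(1.003175) = -0.364418
z_3 = 1.003175 − (-0.364418)·(0.203175)/(0.955149) = 1.080692;  |Δ| = 0.077517
f(1.080692) = 0.084493
z_4 = 1.080692 − 0.084493·(0.077517)/(0.448912) = 1.066102;  |Δ| = 0.014590
f(1.066102) = -0.004002
z_5 = 1.066102 − (-0.004002)·(-0.014590)/(-0.088495) = 1.066761;  |Δ| = 0.000660
f(1.066761) = -0.000041
z_6 = 1.066761 − (-0.000041)·(0.000660)/(0.003961) = 1.066768;  |Δ| = 0.000007
|z_6 − z_5| = 0.000007 < 10^{-4}

n = 6, z_n = 1.0668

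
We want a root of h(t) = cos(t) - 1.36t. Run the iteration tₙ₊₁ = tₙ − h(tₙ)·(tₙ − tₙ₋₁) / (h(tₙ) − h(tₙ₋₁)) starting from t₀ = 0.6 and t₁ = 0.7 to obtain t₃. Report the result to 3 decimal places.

0.605

h(0.6) = 0.00934, h(0.7) = -0.18716
t₂ = 0.70000 − (-0.18716)·(0.70000 − 0.60000) / (-0.18716 − 0.00934) = 0.70000 − (-0.01872)/(-0.19649) = 0.60475
h(0.60475) = 0.00018
t₃ = 0.60475 − 0.00018·(0.60475 − 0.70000) / (0.00018 − (-0.18716)) = 0.60475 − (-0.00002)/(0.18734) = 0.60484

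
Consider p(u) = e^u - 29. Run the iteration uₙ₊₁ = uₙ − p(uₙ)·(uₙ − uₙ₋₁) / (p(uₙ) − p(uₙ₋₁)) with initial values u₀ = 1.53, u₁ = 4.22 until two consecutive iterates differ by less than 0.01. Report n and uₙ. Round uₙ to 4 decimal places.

p(1.53) = -24.381823, p(4.22) = 39.033484
u₂ = 4.220000 − 39.033484·(2.690000)/(63.415307) = 2.564247;  |Δ| = 1.655753
p(2.564247) = -16.009125
u₃ = 2.564247 − (-16.009125)·(-1.655753)/(-55.042609) = 3.045822;  |Δ| = 0.481575
p(3.045822) = -7.972684
u₄ = 3.045822 − (-7.972684)·(0.481575)/(8.036441) = 3.523577;  |Δ| = 0.477755
p(3.523577) = 4.905490
u₅ = 3.523577 − 4.905490·(0.477755)/(12.878174) = 3.341593;  |Δ| = 0.181984
p(3.341593) = -0.735883
u₆ = 3.341593 − (-0.735883)·(-0.181984)/(-5.641373) = 3.365332;  |Δ| = 0.023739
p(3.365332) = -0.056902
u₇ = 3.365332 − (-0.056902)·(0.023739)/(0.678981) = 3.367321;  |Δ| = 0.001989
|u₇ − u₆| = 0.001989 < 0.01

n = 7, uₙ = 3.3673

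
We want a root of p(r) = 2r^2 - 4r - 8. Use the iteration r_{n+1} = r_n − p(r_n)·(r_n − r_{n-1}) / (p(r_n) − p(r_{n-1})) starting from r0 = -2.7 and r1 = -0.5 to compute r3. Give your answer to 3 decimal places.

-1.279

p(-2.7) = 17.38000, p(-0.5) = -5.50000
r2 = -0.50000 − (-5.50000)·(-0.50000 − (-2.70000)) / (-5.50000 − 17.38000) = -0.50000 − (-12.10000)/(-22.88000) = -1.02885
p(-1.02885) = -1.76757
r3 = -1.02885 − (-1.76757)·(-1.02885 − (-0.50000)) / (-1.76757 − (-5.50000)) = -1.02885 − (0.93477)/(3.73243) = -1.27929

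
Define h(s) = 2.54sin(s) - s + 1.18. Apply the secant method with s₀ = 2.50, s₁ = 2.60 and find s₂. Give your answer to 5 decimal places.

h(2.50) = 0.2001192, h(2.60) = -0.1106265
s₂ = 2.6000000 − (-0.1106265)·(2.6000000 − 2.5000000) / (-0.1106265 − 0.2001192) = 2.6000000 − (-0.0110627)/(-0.3107458) = 2.5643997

2.56440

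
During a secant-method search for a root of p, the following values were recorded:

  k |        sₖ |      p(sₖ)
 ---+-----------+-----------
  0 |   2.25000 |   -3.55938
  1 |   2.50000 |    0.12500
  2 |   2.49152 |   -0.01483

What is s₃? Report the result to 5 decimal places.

2.49242

s₃ = 2.49152 − (-0.01483)·(2.49152 − 2.50000) / (-0.01483 − 0.12500)
   = 2.49152 − (0.0001258)/(-0.1398300) = 2.4924194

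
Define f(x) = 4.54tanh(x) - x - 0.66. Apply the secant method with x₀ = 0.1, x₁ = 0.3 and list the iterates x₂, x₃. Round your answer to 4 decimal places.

f(0.1) = -0.307507, f(0.3) = 0.362559
x₂ = 0.300000 − 0.362559·(0.300000 − 0.100000) / (0.362559 − (-0.307507)) = 0.300000 − (0.072512)/(0.670067) = 0.191784
f(0.191784) = 0.008395
x₃ = 0.191784 − 0.008395·(0.191784 − 0.300000) / (0.008395 − 0.362559) = 0.191784 − (-0.000909)/(-0.354164) = 0.189219

0.1918, 0.1892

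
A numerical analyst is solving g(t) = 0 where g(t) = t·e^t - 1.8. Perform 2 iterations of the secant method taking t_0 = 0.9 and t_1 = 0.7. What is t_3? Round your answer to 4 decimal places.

g(0.9) = 0.413643, g(0.7) = -0.390373
t_2 = 0.700000 − (-0.390373)·(0.700000 − 0.900000) / (-0.390373 − 0.413643) = 0.700000 − (0.078075)/(-0.804016) = 0.797106
g(0.797106) = -0.031135
t_3 = 0.797106 − (-0.031135)·(0.797106 − 0.700000) / (-0.031135 − (-0.390373)) = 0.797106 − (-0.003023)/(0.359238) = 0.805522

0.8055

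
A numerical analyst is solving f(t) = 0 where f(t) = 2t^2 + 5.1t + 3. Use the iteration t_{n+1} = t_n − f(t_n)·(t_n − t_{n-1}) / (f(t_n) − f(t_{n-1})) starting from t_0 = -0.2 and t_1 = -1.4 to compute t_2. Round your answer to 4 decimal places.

-1.2842

f(-0.2) = 2.060000, f(-1.4) = -0.220000
t_2 = -1.400000 − (-0.220000)·(-1.400000 − (-0.200000)) / (-0.220000 − 2.060000) = -1.400000 − (0.264000)/(-2.280000) = -1.284211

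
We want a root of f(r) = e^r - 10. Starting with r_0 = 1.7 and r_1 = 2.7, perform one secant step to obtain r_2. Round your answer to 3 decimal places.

f(1.7) = -4.52605, f(2.7) = 4.87973
r_2 = 2.70000 − 4.87973·(2.70000 − 1.70000) / (4.87973 − (-4.52605)) = 2.70000 − (4.87973)/(9.40578) = 2.18120

2.181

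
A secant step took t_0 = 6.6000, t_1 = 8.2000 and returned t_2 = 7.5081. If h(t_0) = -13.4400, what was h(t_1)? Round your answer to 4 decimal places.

10.2402

The secant line through (6.6000, -13.4400) and (8.2000, h(t_1)) crosses zero at t_2 = 7.5081.
So (6.6000, -13.4400), (8.2000, h(t_1)), (7.5081, 0) are collinear:
h(t_1) = -13.4400 · (8.2000 − 7.5081) / (6.6000 − 7.5081) = -13.4400 · (0.691900)/(-0.908100) = 10.240211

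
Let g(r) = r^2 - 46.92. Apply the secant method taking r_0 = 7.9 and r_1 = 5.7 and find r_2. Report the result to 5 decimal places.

6.76103

g(7.9) = 15.4900000, g(5.7) = -14.4300000
r_2 = 5.7000000 − (-14.4300000)·(5.7000000 − 7.9000000) / (-14.4300000 − 15.4900000) = 5.7000000 − (31.7460000)/(-29.9200000) = 6.7610294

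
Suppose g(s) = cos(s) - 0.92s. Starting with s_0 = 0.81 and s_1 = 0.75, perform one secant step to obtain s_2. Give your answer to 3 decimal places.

g(0.81) = -0.05570, g(0.75) = 0.04169
s_2 = 0.75000 − 0.04169·(0.75000 − 0.81000) / (0.04169 − (-0.05570)) = 0.75000 − (-0.00250)/(0.09739) = 0.77568

0.776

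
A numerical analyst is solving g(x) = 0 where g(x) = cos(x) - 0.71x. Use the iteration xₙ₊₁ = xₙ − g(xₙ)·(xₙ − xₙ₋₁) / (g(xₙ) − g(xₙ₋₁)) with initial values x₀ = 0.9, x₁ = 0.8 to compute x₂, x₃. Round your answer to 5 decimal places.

0.88810, 0.88833

g(0.9) = -0.0173900, g(0.8) = 0.1287067
x₂ = 0.8000000 − 0.1287067·(0.8000000 − 0.9000000) / (0.1287067 − (-0.0173900)) = 0.8000000 − (-0.0128707)/(0.1460967) = 0.8880969
g(0.8880969) = 0.0003409
x₃ = 0.8880969 − 0.0003409·(0.8880969 − 0.8000000) / (0.0003409 − 0.1287067) = 0.8880969 − (0.0000300)/(-0.1283658) = 0.8883309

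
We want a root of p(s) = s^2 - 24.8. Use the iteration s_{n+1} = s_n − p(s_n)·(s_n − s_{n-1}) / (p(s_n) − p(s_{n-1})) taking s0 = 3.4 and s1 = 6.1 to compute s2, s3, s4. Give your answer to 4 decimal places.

p(3.4) = -13.240000, p(6.1) = 12.410000
s2 = 6.100000 − 12.410000·(6.100000 − 3.400000) / (12.410000 − (-13.240000)) = 6.100000 − (33.507000)/(25.650000) = 4.793684
p(4.793684) = -1.820592
s3 = 4.793684 − (-1.820592)·(4.793684 − 6.100000) / (-1.820592 − 12.410000) = 4.793684 − (2.378268)/(-14.230592) = 4.960808
p(4.960808) = -0.190386
s4 = 4.960808 − (-0.190386)·(4.960808 − 4.793684) / (-0.190386 − (-1.820592)) = 4.960808 − (-0.031818)/(1.630206) = 4.980326

4.7937, 4.9608, 4.9803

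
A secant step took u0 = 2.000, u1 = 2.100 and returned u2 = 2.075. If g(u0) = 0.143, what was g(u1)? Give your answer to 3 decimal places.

The secant line through (2.000, 0.143) and (2.100, g(u1)) crosses zero at u2 = 2.075.
So (2.000, 0.143), (2.100, g(u1)), (2.075, 0) are collinear:
g(u1) = 0.143 · (2.100 − 2.075) / (2.000 − 2.075) = 0.143 · (0.02500)/(-0.07500) = -0.04767

-0.048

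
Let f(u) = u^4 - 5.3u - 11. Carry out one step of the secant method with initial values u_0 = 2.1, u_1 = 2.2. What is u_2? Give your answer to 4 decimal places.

f(2.1) = -2.681900, f(2.2) = 0.765600
u_2 = 2.200000 − 0.765600·(2.200000 − 2.100000) / (0.765600 − (-2.681900)) = 2.200000 − (0.076560)/(3.447500) = 2.177793

2.1778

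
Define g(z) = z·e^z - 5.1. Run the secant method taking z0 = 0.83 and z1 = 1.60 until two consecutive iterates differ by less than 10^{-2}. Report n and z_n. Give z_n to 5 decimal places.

n = 5, z_n = 1.33802

g(0.83) = -3.1965454, g(1.60) = 2.8248519
z2 = 1.6000000 − 2.8248519·(0.7700000)/(6.0213973) = 1.2387656;  |Δ| = 0.3612344
g(1.2387656) = -0.8245859
z3 = 1.2387656 − (-0.8245859)·(-0.3612344)/(-3.6494377) = 1.3203860;  |Δ| = 0.0816205
g(1.3203860) = -0.1553301
z4 = 1.3203860 − (-0.1553301)·(0.0816205)/(0.6692557) = 1.3393297;  |Δ| = 0.0189436
g(1.3393297) = 0.0115306
z5 = 1.3393297 − 0.0115306·(0.0189436)/(0.1668607) = 1.3380206;  |Δ| = 0.0013091
|z5 − z4| = 0.0013091 < 10^{-2}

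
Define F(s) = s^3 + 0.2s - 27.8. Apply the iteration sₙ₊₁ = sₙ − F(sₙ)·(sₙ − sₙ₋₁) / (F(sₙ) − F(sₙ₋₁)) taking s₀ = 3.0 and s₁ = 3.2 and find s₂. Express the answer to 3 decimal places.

F(3.0) = -0.20000, F(3.2) = 5.60800
s₂ = 3.20000 − 5.60800·(3.20000 − 3.00000) / (5.60800 − (-0.20000)) = 3.20000 − (1.12160)/(5.80800) = 3.00689

3.007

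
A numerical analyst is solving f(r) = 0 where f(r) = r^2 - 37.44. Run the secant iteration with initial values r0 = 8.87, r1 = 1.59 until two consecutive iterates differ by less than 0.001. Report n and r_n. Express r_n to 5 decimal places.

n = 7, r_n = 6.11882

f(8.87) = 41.2369000, f(1.59) = -34.9119000
r2 = 1.5900000 − (-34.9119000)·(-7.2800000)/(-76.1488000) = 4.9276577;  |Δ| = 3.3376577
f(4.9276577) = -13.1581892
r3 = 4.9276577 − (-13.1581892)·(3.3376577)/(21.7537108) = 6.9465102;  |Δ| = 2.0188524
f(6.9465102) = 10.8140036
r4 = 6.9465102 − 10.8140036·(2.0188524)/(23.9721927) = 6.0357934;  |Δ| = 0.9107167
f(6.0357934) = -1.0091977
r5 = 6.0357934 − (-1.0091977)·(-0.9107167)/(-11.8232013) = 6.1135298;  |Δ| = 0.0777364
f(6.1135298) = -0.0647529
r6 = 6.1135298 − (-0.0647529)·(0.0777364)/(0.9444448) = 6.1188596;  |Δ| = 0.0053298
f(6.1188596) = 0.0004427
r7 = 6.1188596 − 0.0004427·(0.0053298)/(0.0651956) = 6.1188234;  |Δ| = 0.0000362
|r7 − r6| = 0.0000362 < 0.001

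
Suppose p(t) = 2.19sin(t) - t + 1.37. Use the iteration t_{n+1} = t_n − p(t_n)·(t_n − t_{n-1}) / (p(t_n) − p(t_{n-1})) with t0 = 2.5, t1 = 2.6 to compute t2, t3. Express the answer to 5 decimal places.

p(2.5) = 0.1806540, p(2.6) = -0.1010520
t2 = 2.6000000 − (-0.1010520)·(2.6000000 − 2.5000000) / (-0.1010520 − 0.1806540) = 2.6000000 − (-0.0101052)/(-0.2817060) = 2.5641286
p(2.5641286) = 0.0013946
t3 = 2.5641286 − 0.0013946·(2.5641286 − 2.6000000) / (0.0013946 − (-0.1010520)) = 2.5641286 − (-0.0000500)/(0.1024466) = 2.5646169

2.56413, 2.56462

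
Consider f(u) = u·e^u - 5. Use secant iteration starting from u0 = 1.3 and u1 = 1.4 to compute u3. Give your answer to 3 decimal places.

f(1.3) = -0.22991, f(1.4) = 0.67728
u2 = 1.40000 − 0.67728·(1.40000 − 1.30000) / (0.67728 − (-0.22991)) = 1.40000 − (0.06773)/(0.90719) = 1.32534
f(1.32534) = -0.01210
u3 = 1.32534 − (-0.01210)·(1.32534 − 1.40000) / (-0.01210 − 0.67728) = 1.32534 − (0.00090)/(-0.68938) = 1.32665

1.327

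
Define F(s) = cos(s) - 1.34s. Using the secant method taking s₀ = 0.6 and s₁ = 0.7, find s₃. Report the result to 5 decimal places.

F(0.6) = 0.0213356, F(0.7) = -0.1731578
s₂ = 0.7000000 − (-0.1731578)·(0.7000000 − 0.6000000) / (-0.1731578 − 0.0213356) = 0.7000000 − (-0.0173158)/(-0.1944934) = 0.6109698
F(0.6109698) = 0.0003925
s₃ = 0.6109698 − 0.0003925·(0.6109698 − 0.7000000) / (0.0003925 − (-0.1731578)) = 0.6109698 − (-0.0000349)/(0.1735503) = 0.6111712

0.61117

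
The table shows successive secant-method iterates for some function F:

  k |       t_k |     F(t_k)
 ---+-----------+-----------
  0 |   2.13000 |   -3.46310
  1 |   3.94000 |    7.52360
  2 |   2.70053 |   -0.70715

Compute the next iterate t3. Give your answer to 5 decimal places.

t3 = 2.70053 − (-0.70715)·(2.70053 − 3.94000) / (-0.70715 − 7.52360)
   = 2.70053 − (0.8764912)/(-8.2307500) = 2.8070198

2.80702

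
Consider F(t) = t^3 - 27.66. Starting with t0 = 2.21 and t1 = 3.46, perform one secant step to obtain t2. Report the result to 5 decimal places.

F(2.21) = -16.8661390, F(3.46) = 13.7617360
t2 = 3.4600000 − 13.7617360·(3.4600000 − 2.2100000) / (13.7617360 − (-16.8661390)) = 3.4600000 − (17.2021700)/(30.6278750) = 2.8983492

2.89835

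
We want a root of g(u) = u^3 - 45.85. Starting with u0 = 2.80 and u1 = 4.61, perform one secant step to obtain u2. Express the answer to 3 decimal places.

3.369

g(2.80) = -23.89800, g(4.61) = 52.12218
u2 = 4.61000 − 52.12218·(4.61000 − 2.80000) / (52.12218 − (-23.89800)) = 4.61000 − (94.34115)/(76.02018) = 3.36900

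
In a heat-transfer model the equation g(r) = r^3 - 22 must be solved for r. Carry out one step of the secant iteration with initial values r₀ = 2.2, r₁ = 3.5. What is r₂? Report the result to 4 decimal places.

g(2.2) = -11.352000, g(3.5) = 20.875000
r₂ = 3.500000 − 20.875000·(3.500000 − 2.200000) / (20.875000 − (-11.352000)) = 3.500000 − (27.137500)/(32.227000) = 2.657927

2.6579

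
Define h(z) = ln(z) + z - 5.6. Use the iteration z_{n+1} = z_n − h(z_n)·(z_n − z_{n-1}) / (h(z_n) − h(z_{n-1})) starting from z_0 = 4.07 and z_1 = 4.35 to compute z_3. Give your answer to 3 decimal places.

h(4.07) = -0.12636, h(4.35) = 0.22018
z_2 = 4.35000 − 0.22018·(4.35000 − 4.07000) / (0.22018 − (-0.12636)) = 4.35000 − (0.06165)/(0.34653) = 4.17210
h(4.17210) = 0.00052
z_3 = 4.17210 − 0.00052·(4.17210 − 4.35000) / (0.00052 − 0.22018) = 4.17210 − (-0.00009)/(-0.21966) = 4.17168

4.172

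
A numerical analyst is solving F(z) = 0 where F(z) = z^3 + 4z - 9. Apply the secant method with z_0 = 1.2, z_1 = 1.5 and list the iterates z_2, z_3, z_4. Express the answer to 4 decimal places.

F(1.2) = -2.472000, F(1.5) = 0.375000
z_2 = 1.500000 − 0.375000·(1.500000 − 1.200000) / (0.375000 − (-2.472000)) = 1.500000 − (0.112500)/(2.847000) = 1.460485
F(1.460485) = -0.042824
z_3 = 1.460485 − (-0.042824)·(1.460485 − 1.500000) / (-0.042824 − 0.375000) = 1.460485 − (0.001692)/(-0.417824) = 1.464535
F(1.464535) = -0.000636
z_4 = 1.464535 − (-0.000636)·(1.464535 − 1.460485) / (-0.000636 − (-0.042824)) = 1.464535 − (-0.000003)/(0.042189) = 1.464596

1.4605, 1.4645, 1.4646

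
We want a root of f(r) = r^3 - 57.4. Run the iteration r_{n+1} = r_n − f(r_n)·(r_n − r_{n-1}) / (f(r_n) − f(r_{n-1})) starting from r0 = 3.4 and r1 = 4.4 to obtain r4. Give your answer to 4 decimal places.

3.8576

f(3.4) = -18.096000, f(4.4) = 27.784000
r2 = 4.400000 − 27.784000·(4.400000 − 3.400000) / (27.784000 − (-18.096000)) = 4.400000 − (27.784000)/(45.880000) = 3.794420
f(3.794420) = -2.769361
r3 = 3.794420 − (-2.769361)·(3.794420 − 4.400000) / (-2.769361 − 27.784000) = 3.794420 − (1.677069)/(-30.553361) = 3.849310
f(3.849310) = -0.364049
r4 = 3.849310 − (-0.364049)·(3.849310 − 3.794420) / (-0.364049 − (-2.769361)) = 3.849310 − (-0.019983)/(2.405312) = 3.857618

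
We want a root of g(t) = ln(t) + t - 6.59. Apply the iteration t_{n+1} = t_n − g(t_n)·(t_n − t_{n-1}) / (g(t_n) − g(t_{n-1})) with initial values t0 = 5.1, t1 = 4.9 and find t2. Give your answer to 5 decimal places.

g(5.1) = 0.1392405, g(4.9) = -0.1007648
t2 = 4.9000000 − (-0.1007648)·(4.9000000 − 5.1000000) / (-0.1007648 − 0.1392405) = 4.9000000 − (0.0201530)/(-0.2400053) = 4.9839688

4.98397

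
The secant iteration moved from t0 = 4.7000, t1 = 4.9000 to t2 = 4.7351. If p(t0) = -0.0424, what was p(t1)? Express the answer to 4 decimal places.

The secant line through (4.7000, -0.0424) and (4.9000, p(t1)) crosses zero at t2 = 4.7351.
So (4.7000, -0.0424), (4.9000, p(t1)), (4.7351, 0) are collinear:
p(t1) = -0.0424 · (4.9000 − 4.7351) / (4.7000 − 4.7351) = -0.0424 · (0.164900)/(-0.035100) = 0.199195

0.1992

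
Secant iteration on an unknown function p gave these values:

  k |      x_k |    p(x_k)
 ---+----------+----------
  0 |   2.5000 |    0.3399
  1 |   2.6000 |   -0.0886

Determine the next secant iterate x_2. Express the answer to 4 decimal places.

2.5793

x_2 = 2.6000 − (-0.0886)·(2.6000 − 2.5000) / (-0.0886 − 0.3399)
   = 2.6000 − (-0.008860)/(-0.428500) = 2.579323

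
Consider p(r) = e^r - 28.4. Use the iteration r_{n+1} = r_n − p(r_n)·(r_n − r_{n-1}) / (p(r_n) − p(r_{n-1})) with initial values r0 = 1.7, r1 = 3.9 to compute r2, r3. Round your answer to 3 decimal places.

2.848, 3.213

p(1.7) = -22.92605, p(3.9) = 21.00245
r2 = 3.90000 − 21.00245·(3.90000 − 1.70000) / (21.00245 − (-22.92605)) = 3.90000 − (46.20539)/(43.92850) = 2.84817
p(2.84817) = -11.14385
r3 = 2.84817 − (-11.14385)·(2.84817 − 3.90000) / (-11.14385 − 21.00245) = 2.84817 − (11.72146)/(-32.14630) = 3.21280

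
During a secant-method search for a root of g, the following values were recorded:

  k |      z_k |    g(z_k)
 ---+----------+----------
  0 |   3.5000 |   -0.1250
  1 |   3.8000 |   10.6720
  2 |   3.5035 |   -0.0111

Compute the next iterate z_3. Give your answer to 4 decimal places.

z_3 = 3.5035 − (-0.0111)·(3.5035 − 3.8000) / (-0.0111 − 10.6720)
   = 3.5035 − (0.003291)/(-10.683100) = 3.503808

3.5038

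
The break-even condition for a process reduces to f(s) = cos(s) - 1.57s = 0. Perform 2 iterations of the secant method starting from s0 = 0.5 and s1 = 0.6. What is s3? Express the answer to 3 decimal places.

f(0.5) = 0.09258, f(0.6) = -0.11666
s2 = 0.60000 − (-0.11666)·(0.60000 − 0.50000) / (-0.11666 − 0.09258) = 0.60000 − (-0.01167)/(-0.20925) = 0.54425
f(0.54425) = 0.00105
s3 = 0.54425 − 0.00105·(0.54425 − 0.60000) / (0.00105 − (-0.11666)) = 0.54425 − (-0.00006)/(0.11772) = 0.54474

0.545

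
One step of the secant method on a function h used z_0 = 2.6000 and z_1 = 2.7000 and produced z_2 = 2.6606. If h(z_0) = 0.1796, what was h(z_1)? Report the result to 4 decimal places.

-0.1168

The secant line through (2.6000, 0.1796) and (2.7000, h(z_1)) crosses zero at z_2 = 2.6606.
So (2.6000, 0.1796), (2.7000, h(z_1)), (2.6606, 0) are collinear:
h(z_1) = 0.1796 · (2.7000 − 2.6606) / (2.6000 − 2.6606) = 0.1796 · (0.039400)/(-0.060600) = -0.116770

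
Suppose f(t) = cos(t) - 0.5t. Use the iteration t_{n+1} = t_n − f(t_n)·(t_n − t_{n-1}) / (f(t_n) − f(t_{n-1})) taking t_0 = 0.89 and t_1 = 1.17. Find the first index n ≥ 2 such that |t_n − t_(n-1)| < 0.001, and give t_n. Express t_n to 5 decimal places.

f(0.89) = 0.1844120, f(1.17) = -0.1948483
t_2 = 1.1700000 − (-0.1948483)·(0.2800000)/(-0.3792603) = 1.0261476;  |Δ| = 0.1438524
f(1.0261476) = 0.0050439
t_3 = 1.0261476 − 0.0050439·(-0.1438524)/(0.1998923) = 1.0297774;  |Δ| = 0.0036299
f(1.0297774) = 0.0001209
t_4 = 1.0297774 − 0.0001209·(0.0036299)/(-0.0049230) = 1.0298666;  |Δ| = 0.0000892
|t_4 − t_3| = 0.0000892 < 0.001

n = 4, t_n = 1.02987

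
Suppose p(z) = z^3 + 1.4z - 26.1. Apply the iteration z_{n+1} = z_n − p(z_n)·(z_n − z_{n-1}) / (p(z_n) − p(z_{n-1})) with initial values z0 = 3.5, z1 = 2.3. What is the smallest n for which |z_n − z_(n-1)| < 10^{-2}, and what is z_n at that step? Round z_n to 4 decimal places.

p(3.5) = 21.675000, p(2.3) = -10.713000
z2 = 2.300000 − (-10.713000)·(-1.200000)/(-32.388000) = 2.696925;  |Δ| = 0.396925
p(2.696925) = -2.708484
z3 = 2.696925 − (-2.708484)·(0.396925)/(8.004516) = 2.831232;  |Δ| = 0.134307
p(2.831232) = 0.558526
z4 = 2.831232 − 0.558526·(0.134307)/(3.267009) = 2.808271;  |Δ| = 0.022961
p(2.808271) = -0.021313
z5 = 2.808271 − (-0.021313)·(-0.022961)/(-0.579839) = 2.809115;  |Δ| = 0.000844
|z5 − z4| = 0.000844 < 10^{-2}

n = 5, z_n = 2.8091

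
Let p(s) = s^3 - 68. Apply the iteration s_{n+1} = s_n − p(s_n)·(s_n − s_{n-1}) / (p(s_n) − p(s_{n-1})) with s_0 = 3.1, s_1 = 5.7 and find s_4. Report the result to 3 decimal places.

p(3.1) = -38.20900, p(5.7) = 117.19300
s_2 = 5.70000 − 117.19300·(5.70000 − 3.10000) / (117.19300 − (-38.20900)) = 5.70000 − (304.70180)/(155.40200) = 3.73927
p(3.73927) = -15.71712
s_3 = 3.73927 − (-15.71712)·(3.73927 − 5.70000) / (-15.71712 − 117.19300) = 3.73927 − (30.81707)/(-132.91012) = 3.97113
p(3.97113) = -5.37573
s_4 = 3.97113 − (-5.37573)·(3.97113 − 3.73927) / (-5.37573 − (-15.71712)) = 3.97113 − (-1.24644)/(10.34140) = 4.09166

4.092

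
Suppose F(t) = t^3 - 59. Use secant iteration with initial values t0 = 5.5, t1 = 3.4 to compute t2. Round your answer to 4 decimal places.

F(5.5) = 107.375000, F(3.4) = -19.696000
t2 = 3.400000 − (-19.696000)·(3.400000 − 5.500000) / (-19.696000 − 107.375000) = 3.400000 − (41.361600)/(-127.071000) = 3.725500

3.7255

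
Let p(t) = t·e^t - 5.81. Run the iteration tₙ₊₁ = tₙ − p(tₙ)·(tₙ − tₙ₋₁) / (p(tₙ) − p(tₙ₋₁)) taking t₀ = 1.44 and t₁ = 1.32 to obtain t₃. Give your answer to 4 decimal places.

p(1.44) = 0.267802, p(1.32) = -0.868684
t₂ = 1.320000 − (-0.868684)·(1.320000 − 1.440000) / (-0.868684 − 0.267802) = 1.320000 − (0.104242)/(-1.136486) = 1.411723
p(1.411723) = -0.017672
t₃ = 1.411723 − (-0.017672)·(1.411723 − 1.320000) / (-0.017672 − (-0.868684)) = 1.411723 − (-0.001621)/(0.851011) = 1.413628

1.4136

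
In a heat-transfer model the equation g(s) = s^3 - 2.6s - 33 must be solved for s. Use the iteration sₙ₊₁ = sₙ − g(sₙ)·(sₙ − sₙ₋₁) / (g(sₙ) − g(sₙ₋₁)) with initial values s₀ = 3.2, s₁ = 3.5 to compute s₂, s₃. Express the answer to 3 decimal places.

g(3.2) = -8.55200, g(3.5) = 0.77500
s₂ = 3.50000 − 0.77500·(3.50000 − 3.20000) / (0.77500 − (-8.55200)) = 3.50000 − (0.23250)/(9.32700) = 3.47507
g(3.47507) = -0.06977
s₃ = 3.47507 − (-0.06977)·(3.47507 − 3.50000) / (-0.06977 − 0.77500) = 3.47507 − (0.00174)/(-0.84477) = 3.47713

3.475, 3.477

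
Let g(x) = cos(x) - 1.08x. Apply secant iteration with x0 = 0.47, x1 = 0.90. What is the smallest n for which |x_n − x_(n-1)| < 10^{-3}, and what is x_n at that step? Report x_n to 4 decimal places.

g(0.47) = 0.383968, g(0.90) = -0.350390
x2 = 0.900000 − (-0.350390)·(0.430000)/(-0.734358) = 0.694831;  |Δ| = 0.205169
g(0.694831) = 0.017745
x3 = 0.694831 − 0.017745·(-0.205169)/(0.368135) = 0.704720;  |Δ| = 0.009890
g(0.704720) = 0.000695
x4 = 0.704720 − 0.000695·(0.009890)/(-0.017050) = 0.705123;  |Δ| = 0.000403
|x4 − x3| = 0.000403 < 10^{-3}

n = 4, x_n = 0.7051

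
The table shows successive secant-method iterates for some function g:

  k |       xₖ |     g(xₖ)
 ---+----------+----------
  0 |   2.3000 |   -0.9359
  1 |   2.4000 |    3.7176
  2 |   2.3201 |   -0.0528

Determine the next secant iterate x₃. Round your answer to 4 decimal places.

x₃ = 2.3201 − (-0.0528)·(2.3201 − 2.4000) / (-0.0528 − 3.7176)
   = 2.3201 − (0.004219)/(-3.770400) = 2.321219

2.3212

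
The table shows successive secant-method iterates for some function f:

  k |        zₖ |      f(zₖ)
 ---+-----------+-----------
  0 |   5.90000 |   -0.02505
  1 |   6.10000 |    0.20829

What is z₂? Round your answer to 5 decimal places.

z₂ = 6.10000 − 0.20829·(6.10000 − 5.90000) / (0.20829 − (-0.02505))
   = 6.10000 − (0.0416580)/(0.2333400) = 5.9214708

5.92147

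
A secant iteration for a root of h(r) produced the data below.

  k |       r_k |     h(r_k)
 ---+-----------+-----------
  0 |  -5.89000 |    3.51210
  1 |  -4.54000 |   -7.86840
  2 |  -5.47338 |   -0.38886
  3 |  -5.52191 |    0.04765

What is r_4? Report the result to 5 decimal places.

-5.51661

r_4 = -5.52191 − 0.04765·(-5.52191 − (-5.47338)) / (0.04765 − (-0.38886))
   = -5.52191 − (-0.0023125)/(0.4365100) = -5.5166124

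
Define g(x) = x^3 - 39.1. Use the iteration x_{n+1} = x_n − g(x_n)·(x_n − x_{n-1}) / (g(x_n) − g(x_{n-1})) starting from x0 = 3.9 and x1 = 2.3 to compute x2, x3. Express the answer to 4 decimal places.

3.2139, 3.4704

g(3.9) = 20.219000, g(2.3) = -26.933000
x2 = 2.300000 − (-26.933000)·(2.300000 − 3.900000) / (-26.933000 − 20.219000) = 2.300000 − (43.092800)/(-47.152000) = 3.213912
g(3.213912) = -5.902749
x3 = 3.213912 − (-5.902749)·(3.213912 − 2.300000) / (-5.902749 − (-26.933000)) = 3.213912 − (-5.394595)/(21.030251) = 3.470428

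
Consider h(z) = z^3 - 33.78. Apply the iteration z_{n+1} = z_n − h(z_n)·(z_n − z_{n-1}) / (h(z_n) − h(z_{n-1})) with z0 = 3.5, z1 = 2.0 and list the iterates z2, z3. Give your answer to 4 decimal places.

h(3.5) = 9.095000, h(2.0) = -25.780000
z2 = 2.000000 − (-25.780000)·(2.000000 − 3.500000) / (-25.780000 − 9.095000) = 2.000000 − (38.670000)/(-34.875000) = 3.108817
h(3.108817) = -3.734076
z3 = 3.108817 − (-3.734076)·(3.108817 − 2.000000) / (-3.734076 − (-25.780000)) = 3.108817 − (-4.140408)/(22.045924) = 3.296626

3.1088, 3.2966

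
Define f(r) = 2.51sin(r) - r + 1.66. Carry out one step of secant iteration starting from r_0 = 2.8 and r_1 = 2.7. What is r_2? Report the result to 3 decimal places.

f(2.8) = -0.29918, f(2.7) = 0.03272
r_2 = 2.70000 − 0.03272·(2.70000 − 2.80000) / (0.03272 − (-0.29918)) = 2.70000 − (-0.00327)/(0.33190) = 2.70986

2.710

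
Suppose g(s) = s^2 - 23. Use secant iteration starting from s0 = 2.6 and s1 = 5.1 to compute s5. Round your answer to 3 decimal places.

g(2.6) = -16.24000, g(5.1) = 3.01000
s2 = 5.10000 − 3.01000·(5.10000 − 2.60000) / (3.01000 − (-16.24000)) = 5.10000 − (7.52500)/(19.25000) = 4.70909
g(4.70909) = -0.82446
s3 = 4.70909 − (-0.82446)·(4.70909 − 5.10000) / (-0.82446 − 3.01000) = 4.70909 − (0.32229)/(-3.83446) = 4.79314
g(4.79314) = -0.02579
s4 = 4.79314 − (-0.02579)·(4.79314 − 4.70909) / (-0.02579 − (-0.82446)) = 4.79314 − (-0.00217)/(0.79867) = 4.79586
g(4.79586) = 0.00024
s5 = 4.79586 − 0.00024·(4.79586 − 4.79314) / (0.00024 − (-0.02579)) = 4.79586 − (0.00000)/(0.02603) = 4.79583

4.796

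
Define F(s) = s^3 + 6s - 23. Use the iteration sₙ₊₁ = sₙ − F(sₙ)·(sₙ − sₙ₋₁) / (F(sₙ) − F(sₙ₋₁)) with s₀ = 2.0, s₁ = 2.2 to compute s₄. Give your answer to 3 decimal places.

2.158

F(2.0) = -3.00000, F(2.2) = 0.84800
s₂ = 2.20000 − 0.84800·(2.20000 − 2.00000) / (0.84800 − (-3.00000)) = 2.20000 − (0.16960)/(3.84800) = 2.15593
F(2.15593) = -0.04368
s₃ = 2.15593 − (-0.04368)·(2.15593 − 2.20000) / (-0.04368 − 0.84800) = 2.15593 − (0.00193)/(-0.89168) = 2.15808
F(2.15808) = -0.00059
s₄ = 2.15808 − (-0.00059)·(2.15808 − 2.15593) / (-0.00059 − (-0.04368)) = 2.15808 − (0.00000)/(0.04309) = 2.15811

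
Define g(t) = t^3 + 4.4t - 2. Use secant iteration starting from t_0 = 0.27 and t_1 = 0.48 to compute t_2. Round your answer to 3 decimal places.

0.434

g(0.27) = -0.79232, g(0.48) = 0.22259
t_2 = 0.48000 − 0.22259·(0.48000 − 0.27000) / (0.22259 − (-0.79232)) = 0.48000 − (0.04674)/(1.01491) = 0.43394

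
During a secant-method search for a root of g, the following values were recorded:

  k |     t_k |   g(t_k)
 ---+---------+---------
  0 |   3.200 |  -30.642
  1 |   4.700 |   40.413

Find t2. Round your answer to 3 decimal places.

t2 = 4.700 − 40.413·(4.700 − 3.200) / (40.413 − (-30.642))
   = 4.700 − (60.61950)/(71.05500) = 3.84687

3.847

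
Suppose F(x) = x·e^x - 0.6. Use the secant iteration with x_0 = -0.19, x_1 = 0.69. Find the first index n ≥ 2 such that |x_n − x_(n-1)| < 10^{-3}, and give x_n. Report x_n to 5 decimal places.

n = 6, x_n = 0.40156

F(-0.19) = -0.7571222, F(0.69) = 0.7756637
x_2 = 0.6900000 − 0.7756637·(0.8800000)/(1.5327860) = 0.2446775;  |Δ| = 0.4453225
F(0.2446775) = -0.2874956
x_3 = 0.2446775 − (-0.2874956)·(-0.4453225)/(-1.0631593) = 0.3651000;  |Δ| = 0.1204225
F(0.3651000) = -0.0740158
x_4 = 0.3651000 − (-0.0740158)·(0.1204225)/(0.2134798) = 0.4068518;  |Δ| = 0.0417518
F(0.4068518) = 0.0111245
x_5 = 0.4068518 − 0.0111245·(0.0417518)/(0.0851403) = 0.4013965;  |Δ| = 0.0054553
F(0.4013965) = -0.0003501
x_6 = 0.4013965 − (-0.0003501)·(-0.0054553)/(-0.0114745) = 0.4015629;  |Δ| = 0.0001664
|x_6 − x_5| = 0.0001664 < 10^{-3}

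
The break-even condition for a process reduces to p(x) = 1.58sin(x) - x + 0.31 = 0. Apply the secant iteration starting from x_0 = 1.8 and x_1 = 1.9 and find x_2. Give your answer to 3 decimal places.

1.834

p(1.8) = 0.04868, p(1.9) = -0.09485
x_2 = 1.90000 − (-0.09485)·(1.90000 − 1.80000) / (-0.09485 − 0.04868) = 1.90000 − (-0.00948)/(-0.14353) = 1.83392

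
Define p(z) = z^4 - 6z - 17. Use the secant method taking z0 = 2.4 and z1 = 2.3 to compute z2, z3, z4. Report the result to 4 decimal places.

p(2.4) = 1.777600, p(2.3) = -2.815900
z2 = 2.300000 − (-2.815900)·(2.300000 − 2.400000) / (-2.815900 − 1.777600) = 2.300000 − (0.281590)/(-4.593500) = 2.361302
p(2.361302) = -0.078863
z3 = 2.361302 − (-0.078863)·(2.361302 − 2.300000) / (-0.078863 − (-2.815900)) = 2.361302 − (-0.004834)/(2.737037) = 2.363068
p(2.363068) = 0.003665
z4 = 2.363068 − 0.003665·(2.363068 − 2.361302) / (0.003665 − (-0.078863)) = 2.363068 − (0.000006)/(0.082528) = 2.362990

2.3613, 2.3631, 2.3630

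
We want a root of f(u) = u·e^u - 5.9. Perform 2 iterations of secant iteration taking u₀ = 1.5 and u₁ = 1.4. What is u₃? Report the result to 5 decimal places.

f(1.5) = 0.8225336, f(1.4) = -0.2227200
u₂ = 1.4000000 − (-0.2227200)·(1.4000000 − 1.5000000) / (-0.2227200 − 0.8225336) = 1.4000000 − (0.0222720)/(-1.0452537) = 1.4213078
f(1.4213078) = -0.0121839
u₃ = 1.4213078 − (-0.0121839)·(1.4213078 − 1.4000000) / (-0.0121839 − (-0.2227200)) = 1.4213078 − (-0.0002596)/(0.2105362) = 1.4225408

1.42254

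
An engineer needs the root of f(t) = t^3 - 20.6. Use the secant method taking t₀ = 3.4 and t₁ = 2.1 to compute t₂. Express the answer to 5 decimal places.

2.59065

f(3.4) = 18.7040000, f(2.1) = -11.3390000
t₂ = 2.1000000 − (-11.3390000)·(2.1000000 − 3.4000000) / (-11.3390000 − 18.7040000) = 2.1000000 − (14.7407000)/(-30.0430000) = 2.5906534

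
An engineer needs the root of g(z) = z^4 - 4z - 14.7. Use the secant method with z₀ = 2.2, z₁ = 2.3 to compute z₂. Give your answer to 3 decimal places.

2.202

g(2.2) = -0.07440, g(2.3) = 4.08410
z₂ = 2.30000 − 4.08410·(2.30000 − 2.20000) / (4.08410 − (-0.07440)) = 2.30000 − (0.40841)/(4.15850) = 2.20179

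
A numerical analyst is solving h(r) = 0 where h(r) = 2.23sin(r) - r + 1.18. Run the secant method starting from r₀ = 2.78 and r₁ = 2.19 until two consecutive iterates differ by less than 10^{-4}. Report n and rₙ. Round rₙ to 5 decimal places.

h(2.78) = -0.8111055, h(2.19) = 0.8059802
r₂ = 2.1900000 − 0.8059802·(-0.5900000)/(1.6170857) = 2.4840650;  |Δ| = 0.2940650
h(2.4840650) = 0.0588259
r₃ = 2.4840650 − 0.0588259·(0.2940650)/(-0.7471543) = 2.5072177;  |Δ| = 0.0231527
h(2.5072177) = -0.0055543
r₄ = 2.5072177 − (-0.0055543)·(0.0231527)/(-0.0643802) = 2.5052203;  |Δ| = 0.0019975
h(2.5052203) = 0.0000282
r₅ = 2.5052203 − 0.0000282·(-0.0019975)/(0.0055825) = 2.5052304;  |Δ| = 0.0000101
|r₅ − r₄| = 0.0000101 < 10^{-4}

n = 5, rₙ = 2.50523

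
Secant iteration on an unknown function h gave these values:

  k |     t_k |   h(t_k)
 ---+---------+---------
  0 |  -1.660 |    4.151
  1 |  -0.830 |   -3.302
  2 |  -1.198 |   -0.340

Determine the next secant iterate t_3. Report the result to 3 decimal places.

-1.240

t_3 = -1.198 − (-0.340)·(-1.198 − (-0.830)) / (-0.340 − (-3.302))
   = -1.198 − (0.12512)/(2.96200) = -1.24024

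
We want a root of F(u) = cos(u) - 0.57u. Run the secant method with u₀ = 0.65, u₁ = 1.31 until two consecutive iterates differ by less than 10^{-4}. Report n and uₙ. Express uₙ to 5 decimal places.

F(0.65) = 0.4255838, F(1.31) = -0.4888500
u₂ = 1.3100000 − (-0.4888500)·(0.6600000)/(-0.9144338) = 0.9571686;  |Δ| = 0.3528314
F(0.9571686) = 0.0302511
u₃ = 0.9571686 − 0.0302511·(-0.3528314)/(0.5191011) = 0.9777301;  |Δ| = 0.0205616
F(0.9777301) = 0.0016000
u₄ = 0.9777301 − 0.0016000·(0.0205616)/(-0.0286510) = 0.9788784;  |Δ| = 0.0011483
F(0.9788784) = -0.0000070
u₅ = 0.9788784 − (-0.0000070)·(0.0011483)/(-0.0016071) = 0.9788734;  |Δ| = 0.0000050
|u₅ − u₄| = 0.0000050 < 10^{-4}

n = 5, uₙ = 0.97887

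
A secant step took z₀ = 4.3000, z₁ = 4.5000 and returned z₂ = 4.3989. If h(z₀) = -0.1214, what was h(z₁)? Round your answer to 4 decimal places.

The secant line through (4.3000, -0.1214) and (4.5000, h(z₁)) crosses zero at z₂ = 4.3989.
So (4.3000, -0.1214), (4.5000, h(z₁)), (4.3989, 0) are collinear:
h(z₁) = -0.1214 · (4.5000 − 4.3989) / (4.3000 − 4.3989) = -0.1214 · (0.101100)/(-0.098900) = 0.124101

0.1241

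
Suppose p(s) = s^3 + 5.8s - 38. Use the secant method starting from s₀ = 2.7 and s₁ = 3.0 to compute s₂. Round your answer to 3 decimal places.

p(2.7) = -2.65700, p(3.0) = 6.40000
s₂ = 3.00000 − 6.40000·(3.00000 − 2.70000) / (6.40000 − (-2.65700)) = 3.00000 − (1.92000)/(9.05700) = 2.78801

2.788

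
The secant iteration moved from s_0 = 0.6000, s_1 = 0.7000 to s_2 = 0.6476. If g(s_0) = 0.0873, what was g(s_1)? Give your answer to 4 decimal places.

-0.0961

The secant line through (0.6000, 0.0873) and (0.7000, g(s_1)) crosses zero at s_2 = 0.6476.
So (0.6000, 0.0873), (0.7000, g(s_1)), (0.6476, 0) are collinear:
g(s_1) = 0.0873 · (0.7000 − 0.6476) / (0.6000 − 0.6476) = 0.0873 · (0.052400)/(-0.047600) = -0.096103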